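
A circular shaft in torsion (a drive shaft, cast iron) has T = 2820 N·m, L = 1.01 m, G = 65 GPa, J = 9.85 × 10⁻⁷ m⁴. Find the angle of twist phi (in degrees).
Model: a circular shaft in torsion, so phi = (T·L) / (G·J).
Convert to SI units:
  G = 65 GPa = 6.5 × 10¹⁰ Pa
Substitute:
  phi = (2820 × 1.01) / ((6.5 × 10¹⁰) × (9.85 × 10⁻⁷))
  phi = 0.04449 rad
Convert to degrees: phi = 0.04449 × 180/π = 2.549°
Final answer: phi = 2.549°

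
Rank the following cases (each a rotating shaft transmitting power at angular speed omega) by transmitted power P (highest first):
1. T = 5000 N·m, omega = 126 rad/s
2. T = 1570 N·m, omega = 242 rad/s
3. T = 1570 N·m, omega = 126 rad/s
Model: a rotating shaft transmitting power at angular speed omega, so P = T·omega (SI units).
  Case 1: P = 5000 × 126 = 630000 W = 630 kW
  Case 2: P = 1570 × 242 = 379900 W = 379.9 kW
  Case 3: P = 1570 × 126 = 197800 W = 197.8 kW
Ordering: 630 kW (case 1) > 379.9 kW (case 2) > 197.8 kW (case 3)
Final answer: 1, 2, 3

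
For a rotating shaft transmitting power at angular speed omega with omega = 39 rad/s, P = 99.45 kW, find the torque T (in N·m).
Model: a rotating shaft transmitting power at angular speed omega, so P = T·omega.
Solve for T: T = P / omega.
Convert to SI units:
  P = 99.45 kW = 99450 W
Substitute:
  T = 99450 / 39
  T = 2550 N·m
Final answer: T = 2550 N·m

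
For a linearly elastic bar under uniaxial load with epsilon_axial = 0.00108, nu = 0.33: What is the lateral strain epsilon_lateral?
Model: a linearly elastic bar under uniaxial load, so epsilon_lateral = -nu·epsilon_axial.
Substitute:
  epsilon_lateral = -(0.33 × 0.00108)
  epsilon_lateral = -0.0003564
Final answer: epsilon_lateral = -0.0003564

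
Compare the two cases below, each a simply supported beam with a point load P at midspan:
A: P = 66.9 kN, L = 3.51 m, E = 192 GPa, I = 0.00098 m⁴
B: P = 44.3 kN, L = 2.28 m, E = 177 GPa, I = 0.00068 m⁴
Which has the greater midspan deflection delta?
Model: a simply supported beam with a point load P at midspan, so delta = (P·L^3) / (48·E·I) (SI units).
  A: delta = (66900 × 3.51^3) / (48 × (1.92 × 10¹¹) × 0.00098) = 0.0003203 m = 0.3203 mm
  B: delta = (44300 × 2.28^3) / (48 × (1.77 × 10¹¹) × 0.00068) = 9.088 × 10⁻⁵ m = 0.09088 mm
0.3203 mm > 0.09088 mm, so A is larger.
Final answer: A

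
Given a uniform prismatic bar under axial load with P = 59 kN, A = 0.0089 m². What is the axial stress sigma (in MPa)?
Model: a uniform prismatic bar under axial load, so sigma = P / A.
Convert to SI units:
  P = 59 kN = 59000 N
Substitute:
  sigma = 59000 / 0.0089
  sigma = 6.629 × 10⁶ Pa
Convert: sigma = 6.629 × 10⁶ Pa = 6.629 MPa
Final answer: sigma = 6.629 MPa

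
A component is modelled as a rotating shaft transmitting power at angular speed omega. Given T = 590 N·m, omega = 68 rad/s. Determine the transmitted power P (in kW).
Model: a rotating shaft transmitting power at angular speed omega, so P = T·omega.
Substitute:
  P = 590 × 68
  P = 40120 W
Convert: P = 40120 W = 40.12 kW
Final answer: P = 40.12 kW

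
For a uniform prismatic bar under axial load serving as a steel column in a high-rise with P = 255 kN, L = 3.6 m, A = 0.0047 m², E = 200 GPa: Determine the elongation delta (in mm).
Model: a uniform prismatic bar under axial load, so delta = (P·L) / (A·E).
Convert to SI units:
  P = 255 kN = 255000 N
  E = 200 GPa = 2 × 10¹¹ Pa
Substitute:
  delta = (255000 × 3.6) / (0.0047 × (2 × 10¹¹))
  delta = 0.0009766 m
Convert: delta = 0.0009766 m = 0.9766 mm
Final answer: delta = 0.9766 mm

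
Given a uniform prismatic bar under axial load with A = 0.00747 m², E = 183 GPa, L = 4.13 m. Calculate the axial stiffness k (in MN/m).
Model: a uniform prismatic bar under axial load, so k = (A·E) / L.
Convert to SI units:
  E = 183 GPa = 1.83 × 10¹¹ Pa
Substitute:
  k = (0.00747 × (1.83 × 10¹¹)) / 4.13
  k = 3.31 × 10⁸ N/m
Convert: k = 3.31 × 10⁸ N/m = 331 MN/m
Final answer: k = 331 MN/m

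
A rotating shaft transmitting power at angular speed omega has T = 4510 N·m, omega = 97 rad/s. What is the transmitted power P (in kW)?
Model: a rotating shaft transmitting power at angular speed omega, so P = T·omega.
Substitute:
  P = 4510 × 97
  P = 437500 W
Convert: P = 437500 W = 437.5 kW
Final answer: P = 437.5 kW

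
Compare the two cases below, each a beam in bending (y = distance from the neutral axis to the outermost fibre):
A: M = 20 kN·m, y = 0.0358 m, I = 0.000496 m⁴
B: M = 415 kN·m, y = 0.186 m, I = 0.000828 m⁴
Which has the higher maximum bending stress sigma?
Model: a beam in bending (y = distance from the neutral axis to the outermost fibre), so sigma = (M·y) / I (SI units).
  A: sigma = (20000 × 0.0358) / 0.000496 = 1.444 × 10⁶ Pa = 1.444 MPa
  B: sigma = (415000 × 0.186) / 0.000828 = 9.322 × 10⁷ Pa = 93.22 MPa
93.22 MPa > 1.444 MPa, so B is larger.
Final answer: B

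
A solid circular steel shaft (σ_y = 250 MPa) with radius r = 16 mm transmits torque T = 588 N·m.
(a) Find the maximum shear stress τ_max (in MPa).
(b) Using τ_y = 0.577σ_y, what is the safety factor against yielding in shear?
(a) For a solid circular shaft, τ_max = T·r/J with J = π·r^4/2, i.e. τ_max = 2·T / (π·r^3). Convert r = 16 mm = 0.016 m.
  τ_max = (2 × 588) / (π × 0.016^3) = 9.139 × 10⁷ Pa = 91.39 MPa
(b) τ_y = 0.577 × 250 = 144.25 MPa
  SF = τ_y/τ_max = 144.25 / 91.39 = 1.578
Final answer: (a) τ_max = 91.39 MPa, (b) SF = 1.578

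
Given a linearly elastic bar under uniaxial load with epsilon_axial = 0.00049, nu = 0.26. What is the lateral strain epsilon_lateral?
Model: a linearly elastic bar under uniaxial load, so epsilon_lateral = -nu·epsilon_axial.
Substitute:
  epsilon_lateral = -(0.26 × 0.00049)
  epsilon_lateral = -0.0001274
Final answer: epsilon_lateral = -0.0001274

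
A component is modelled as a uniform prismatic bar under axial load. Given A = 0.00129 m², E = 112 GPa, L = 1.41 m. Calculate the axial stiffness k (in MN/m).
Model: a uniform prismatic bar under axial load, so k = (A·E) / L.
Convert to SI units:
  E = 112 GPa = 1.12 × 10¹¹ Pa
Substitute:
  k = (0.00129 × (1.12 × 10¹¹)) / 1.41
  k = 1.025 × 10⁸ N/m
Convert: k = 1.025 × 10⁸ N/m = 102.5 MN/m
Final answer: k = 102.5 MN/m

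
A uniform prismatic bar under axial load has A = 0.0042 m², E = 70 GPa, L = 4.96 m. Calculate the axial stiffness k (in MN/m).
Model: a uniform prismatic bar under axial load, so k = (A·E) / L.
Convert to SI units:
  E = 70 GPa = 7 × 10¹⁰ Pa
Substitute:
  k = (0.0042 × (7 × 10¹⁰)) / 4.96
  k = 5.927 × 10⁷ N/m
Convert: k = 5.927 × 10⁷ N/m = 59.27 MN/m
Final answer: k = 59.27 MN/m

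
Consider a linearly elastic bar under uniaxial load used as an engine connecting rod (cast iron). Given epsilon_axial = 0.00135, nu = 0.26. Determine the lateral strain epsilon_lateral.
Model: a linearly elastic bar under uniaxial load, so epsilon_lateral = -nu·epsilon_axial.
Substitute:
  epsilon_lateral = -(0.26 × 0.00135)
  epsilon_lateral = -0.000351
Final answer: epsilon_lateral = -0.000351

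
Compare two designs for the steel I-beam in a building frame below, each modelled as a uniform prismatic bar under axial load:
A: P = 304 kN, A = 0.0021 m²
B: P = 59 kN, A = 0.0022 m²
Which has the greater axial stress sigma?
Model: a uniform prismatic bar under axial load, so sigma = P / A (SI units).
  A: sigma = 304000 / 0.0021 = 1.448 × 10⁸ Pa = 144.8 MPa
  B: sigma = 59000 / 0.0022 = 2.682 × 10⁷ Pa = 26.82 MPa
144.8 MPa > 26.82 MPa, so A is larger.
Final answer: A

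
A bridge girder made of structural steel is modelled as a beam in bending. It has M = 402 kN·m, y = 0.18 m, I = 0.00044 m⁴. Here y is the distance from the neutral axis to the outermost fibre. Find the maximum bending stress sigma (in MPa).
Model: a beam in bending, so sigma = (M·y) / I.
Convert to SI units:
  M = 402 kN·m = 402000 N·m
Substitute:
  sigma = (402000 × 0.18) / 0.00044
  sigma = 1.645 × 10⁸ Pa
Convert: sigma = 1.645 × 10⁸ Pa = 164.5 MPa
Final answer: sigma = 164.5 MPa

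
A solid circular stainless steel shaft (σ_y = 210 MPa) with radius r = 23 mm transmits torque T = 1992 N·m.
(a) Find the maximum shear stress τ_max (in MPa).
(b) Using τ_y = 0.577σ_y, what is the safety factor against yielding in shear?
(a) For a solid circular shaft, τ_max = T·r/J with J = π·r^4/2, i.e. τ_max = 2·T / (π·r^3). Convert r = 23 mm = 0.023 m.
  τ_max = (2 × 1992) / (π × 0.023^3) = 1.042 × 10⁸ Pa = 104.2 MPa
(b) τ_y = 0.577 × 210 = 121.17 MPa
  SF = τ_y/τ_max = 121.17 / 104.2 = 1.163
Final answer: (a) τ_max = 104.2 MPa, (b) SF = 1.163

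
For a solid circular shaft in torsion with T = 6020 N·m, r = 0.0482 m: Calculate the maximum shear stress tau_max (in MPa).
Model: a solid circular shaft in torsion, so tau_max = (2·T) / (π·r^3).
Substitute:
  tau_max = (2 × 6020) / (π × 0.0482^3)
  tau_max = 3.422 × 10⁷ Pa
Convert: tau_max = 3.422 × 10⁷ Pa = 34.22 MPa
Final answer: tau_max = 34.22 MPa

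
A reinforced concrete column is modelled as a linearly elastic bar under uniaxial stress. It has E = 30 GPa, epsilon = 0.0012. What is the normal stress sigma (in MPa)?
Model: a linearly elastic bar under uniaxial stress, so sigma = E·epsilon.
Convert to SI units:
  E = 30 GPa = 3 × 10¹⁰ Pa
Substitute:
  sigma = (3 × 10¹⁰) × 0.0012
  sigma = 3.6 × 10⁷ Pa
Convert: sigma = 3.6 × 10⁷ Pa = 36 MPa
Final answer: sigma = 36 MPa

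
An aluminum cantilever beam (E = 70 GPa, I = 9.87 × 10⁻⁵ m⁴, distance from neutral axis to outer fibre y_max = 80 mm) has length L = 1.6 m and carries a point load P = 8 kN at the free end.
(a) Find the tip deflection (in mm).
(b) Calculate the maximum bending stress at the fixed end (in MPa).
(a) Tip deflection of a cantilever with an end point load: δ = P·L^3 / (3·E·I). Convert P = 8 kN = 8000 N, E = 70 GPa = 7 × 10¹⁰ Pa.
  δ = (8000 × 1.6^3) / (3 × (7 × 10¹⁰) × (9.87 × 10⁻⁵)) = 0.001581 m = 1.581 mm
(b) Maximum bending moment at the fixed end: M = P·L = 8000 × 1.6 = 12800 N·m. Convert y_max = 80 mm = 0.08 m.
  σ = M·y_max / I = (12800 × 0.08) / (9.87 × 10⁻⁵) = 1.037 × 10⁷ Pa = 10.37 MPa
Final answer: (a) δ = 1.581 mm, (b) σ = 10.37 MPa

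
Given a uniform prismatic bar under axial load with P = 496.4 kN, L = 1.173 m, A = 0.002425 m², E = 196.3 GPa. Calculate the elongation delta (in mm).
Model: a uniform prismatic bar under axial load, so delta = (P·L) / (A·E).
Convert to SI units:
  P = 496.4 kN = 496400 N
  E = 196.3 GPa = 1.963 × 10¹¹ Pa
Substitute:
  delta = (496400 × 1.173) / (0.002425 × (1.963 × 10¹¹))
  delta = 0.001223 m
Convert: delta = 0.001223 m = 1.223 mm
Final answer: delta = 1.223 mm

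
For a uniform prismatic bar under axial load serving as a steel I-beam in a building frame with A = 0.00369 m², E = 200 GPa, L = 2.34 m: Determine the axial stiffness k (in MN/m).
Model: a uniform prismatic bar under axial load, so k = (A·E) / L.
Convert to SI units:
  E = 200 GPa = 2 × 10¹¹ Pa
Substitute:
  k = (0.00369 × (2 × 10¹¹)) / 2.34
  k = 3.154 × 10⁸ N/m
Convert: k = 3.154 × 10⁸ N/m = 315.4 MN/m
Final answer: k = 315.4 MN/m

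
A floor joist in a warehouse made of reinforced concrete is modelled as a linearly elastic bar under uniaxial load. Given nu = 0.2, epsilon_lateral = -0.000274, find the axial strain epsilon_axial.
Model: a linearly elastic bar under uniaxial load, so epsilon_lateral = -nu·epsilon_axial.
Solve for epsilon_axial: epsilon_axial = -epsilon_lateral / nu.
Substitute:
  epsilon_axial = -(-0.000274) / 0.2
  epsilon_axial = 0.00137
Final answer: epsilon_axial = 0.00137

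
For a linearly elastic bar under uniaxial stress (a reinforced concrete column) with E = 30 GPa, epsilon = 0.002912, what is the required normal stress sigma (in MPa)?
Model: a linearly elastic bar under uniaxial stress, so epsilon = sigma / E.
Solve for sigma: sigma = epsilon·E.
Convert to SI units:
  E = 30 GPa = 3 × 10¹⁰ Pa
Substitute:
  sigma = 0.002912 × (3 × 10¹⁰)
  sigma = 8.736 × 10⁷ Pa
Convert: sigma = 8.736 × 10⁷ Pa = 87.36 MPa
Final answer: sigma = 87.36 MPa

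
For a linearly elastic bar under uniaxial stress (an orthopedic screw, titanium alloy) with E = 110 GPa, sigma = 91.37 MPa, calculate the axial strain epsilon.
Model: a linearly elastic bar under uniaxial stress, so sigma = E·epsilon.
Solve for epsilon: epsilon = sigma / E.
Convert to SI units:
  E = 110 GPa = 1.1 × 10¹¹ Pa
  sigma = 91.37 MPa = 9.137 × 10⁷ Pa
Substitute:
  epsilon = (9.137 × 10⁷) / (1.1 × 10¹¹)
  epsilon = 0.0008306
Final answer: epsilon = 0.0008306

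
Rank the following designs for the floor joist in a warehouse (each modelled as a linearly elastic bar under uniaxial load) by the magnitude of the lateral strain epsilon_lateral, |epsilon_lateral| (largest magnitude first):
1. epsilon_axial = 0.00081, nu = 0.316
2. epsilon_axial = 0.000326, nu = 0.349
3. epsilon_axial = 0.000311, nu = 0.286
Model: a linearly elastic bar under uniaxial load, so epsilon_lateral = -nu·epsilon_axial (SI units).
  Case 1: epsilon_lateral = -(0.316 × 0.00081) = -0.000256
  Case 2: epsilon_lateral = -(0.349 × 0.000326) = -0.0001138
  Case 3: epsilon_lateral = -(0.286 × 0.000311) = -8.895 × 10⁻⁵
Ordering by |epsilon_lateral|: 0.000256 (case 1) > 0.0001138 (case 2) > 8.895 × 10⁻⁵ (case 3)
Final answer: 1, 2, 3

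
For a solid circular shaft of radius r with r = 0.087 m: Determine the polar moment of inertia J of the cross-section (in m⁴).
Model: a solid circular shaft of radius r, so J = (π·r^4) / 2.
Substitute:
  J = (π × 0.087^4) / 2
  J = 8.999 × 10⁻⁵ m⁴
Final answer: J = 8.999 × 10⁻⁵ m⁴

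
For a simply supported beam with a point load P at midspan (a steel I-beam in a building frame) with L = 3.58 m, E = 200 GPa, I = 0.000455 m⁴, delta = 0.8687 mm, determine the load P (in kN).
Model: a simply supported beam with a point load P at midspan, so delta = (P·L^3) / (48·E·I).
Solve for P: P = (48·delta·E·I) / L^3.
Convert to SI units:
  E = 200 GPa = 2 × 10¹¹ Pa
  delta = 0.8687 mm = 0.0008687 m
Substitute:
  P = (48 × 0.0008687 × (2 × 10¹¹) × 0.000455) / 3.58^3
  P = 82700 N
Convert: P = 82700 N = 82.7 kN
Final answer: P = 82.7 kN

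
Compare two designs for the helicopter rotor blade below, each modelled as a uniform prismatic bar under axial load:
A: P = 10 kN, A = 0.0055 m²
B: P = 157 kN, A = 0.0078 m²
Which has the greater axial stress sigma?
Model: a uniform prismatic bar under axial load, so sigma = P / A (SI units).
  A: sigma = 10000 / 0.0055 = 1.818 × 10⁶ Pa = 1.818 MPa
  B: sigma = 157000 / 0.0078 = 2.013 × 10⁷ Pa = 20.13 MPa
20.13 MPa > 1.818 MPa, so B is larger.
Final answer: B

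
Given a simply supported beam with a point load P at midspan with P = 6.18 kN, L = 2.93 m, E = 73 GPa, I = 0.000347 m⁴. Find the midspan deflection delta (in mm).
Model: a simply supported beam with a point load P at midspan, so delta = (P·L^3) / (48·E·I).
Convert to SI units:
  P = 6.18 kN = 6180 N
  E = 73 GPa = 7.3 × 10¹⁰ Pa
Substitute:
  delta = (6180 × 2.93^3) / (48 × (7.3 × 10¹⁰) × 0.000347)
  delta = 0.0001278 m
Convert: delta = 0.0001278 m = 0.1278 mm
Final answer: delta = 0.1278 mm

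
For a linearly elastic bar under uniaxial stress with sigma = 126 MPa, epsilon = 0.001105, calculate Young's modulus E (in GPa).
Model: a linearly elastic bar under uniaxial stress, so epsilon = sigma / E.
Solve for E: E = sigma / epsilon.
Convert to SI units:
  sigma = 126 MPa = 1.26 × 10⁸ Pa
Substitute:
  E = (1.26 × 10⁸) / 0.001105
  E = 1.14 × 10¹¹ Pa
Convert: E = 1.14 × 10¹¹ Pa = 114 GPa
Final answer: E = 114 GPa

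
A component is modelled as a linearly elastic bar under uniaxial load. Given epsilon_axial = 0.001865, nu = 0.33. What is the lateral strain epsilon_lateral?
Model: a linearly elastic bar under uniaxial load, so epsilon_lateral = -nu·epsilon_axial.
Substitute:
  epsilon_lateral = -(0.33 × 0.001865)
  epsilon_lateral = -0.0006155
Final answer: epsilon_lateral = -0.0006155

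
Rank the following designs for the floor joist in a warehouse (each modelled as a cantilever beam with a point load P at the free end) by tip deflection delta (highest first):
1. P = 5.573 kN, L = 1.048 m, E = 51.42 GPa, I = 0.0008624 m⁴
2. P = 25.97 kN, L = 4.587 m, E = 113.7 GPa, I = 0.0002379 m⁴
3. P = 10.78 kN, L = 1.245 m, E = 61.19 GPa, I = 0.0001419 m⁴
Model: a cantilever beam with a point load P at the free end, so delta = (P·L^3) / (3·E·I) (SI units).
  Case 1: delta = (5573 × 1.048^3) / (3 × (5.142 × 10¹⁰) × 0.0008624) = 4.822 × 10⁻⁵ m = 0.04822 mm
  Case 2: delta = (25970 × 4.587^3) / (3 × (1.137 × 10¹¹) × 0.0002379) = 0.03089 m = 30.89 mm
  Case 3: delta = (10780 × 1.245^3) / (3 × (6.119 × 10¹⁰) × 0.0001419) = 0.0007986 m = 0.7986 mm
Ordering: 30.89 mm (case 2) > 0.7986 mm (case 3) > 0.04822 mm (case 1)
Final answer: 2, 3, 1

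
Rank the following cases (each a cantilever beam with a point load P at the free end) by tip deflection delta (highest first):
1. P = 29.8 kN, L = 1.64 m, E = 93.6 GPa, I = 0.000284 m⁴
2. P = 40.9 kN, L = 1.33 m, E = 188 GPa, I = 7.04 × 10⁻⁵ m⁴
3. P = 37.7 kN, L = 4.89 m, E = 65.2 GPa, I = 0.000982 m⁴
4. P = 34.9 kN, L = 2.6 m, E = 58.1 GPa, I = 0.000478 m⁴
Model: a cantilever beam with a point load P at the free end, so delta = (P·L^3) / (3·E·I) (SI units).
  Case 1: delta = (29800 × 1.64^3) / (3 × (9.36 × 10¹⁰) × 0.000284) = 0.001648 m = 1.648 mm
  Case 2: delta = (40900 × 1.33^3) / (3 × (1.88 × 10¹¹) × (7.04 × 10⁻⁵)) = 0.002423 m = 2.423 mm
  Case 3: delta = (37700 × 4.89^3) / (3 × (6.52 × 10¹⁰) × 0.000982) = 0.02295 m = 22.95 mm
  Case 4: delta = (34900 × 2.6^3) / (3 × (5.81 × 10¹⁰) × 0.000478) = 0.007362 m = 7.362 mm
Ordering: 22.95 mm (case 3) > 7.362 mm (case 4) > 2.423 mm (case 2) > 1.648 mm (case 1)
Final answer: 3, 4, 2, 1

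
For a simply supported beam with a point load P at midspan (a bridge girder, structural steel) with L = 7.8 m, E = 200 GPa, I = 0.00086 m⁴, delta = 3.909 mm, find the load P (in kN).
Model: a simply supported beam with a point load P at midspan, so delta = (P·L^3) / (48·E·I).
Solve for P: P = (48·delta·E·I) / L^3.
Convert to SI units:
  E = 200 GPa = 2 × 10¹¹ Pa
  delta = 3.909 mm = 0.003909 m
Substitute:
  P = (48 × 0.003909 × (2 × 10¹¹) × 0.00086) / 7.8^3
  P = 68010 N
Convert: P = 68010 N = 68.01 kN
Final answer: P = 68.01 kN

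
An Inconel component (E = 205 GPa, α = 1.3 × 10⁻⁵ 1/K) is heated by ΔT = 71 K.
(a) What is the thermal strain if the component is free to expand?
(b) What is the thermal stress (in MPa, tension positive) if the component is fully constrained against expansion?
(a) Free thermal strain ε_th = α·ΔT = (1.3 × 10⁻⁵) × 71 = 0.000923
(b) Fully constrained, the expansion is suppressed, so σ = -E·α·ΔT. Convert E = 205 GPa = 2.05 × 10¹¹ Pa.
  σ = -(2.05 × 10¹¹) × (1.3 × 10⁻⁵) × 71 = -1.892 × 10⁸ Pa = -189.2 MPa (compressive)
Final answer: (a) ε_th = 0.000923, (b) σ = -189.2 MPa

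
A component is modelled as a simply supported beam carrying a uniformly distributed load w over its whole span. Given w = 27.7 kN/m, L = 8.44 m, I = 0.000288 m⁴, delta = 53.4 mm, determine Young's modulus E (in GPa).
Model: a simply supported beam carrying a uniformly distributed load w over its whole span, so delta = (5·w·L^4) / (384·E·I).
Solve for E: E = (5·w·L^4) / (384·delta·I).
Convert to SI units:
  w = 27.7 kN/m = 27700 N/m
  delta = 53.4 mm = 0.0534 m
Substitute:
  E = (5 × 27700 × 8.44^4) / (384 × 0.0534 × 0.000288)
  E = 1.19 × 10¹¹ Pa
Convert: E = 1.19 × 10¹¹ Pa = 119 GPa
Final answer: E = 119 GPa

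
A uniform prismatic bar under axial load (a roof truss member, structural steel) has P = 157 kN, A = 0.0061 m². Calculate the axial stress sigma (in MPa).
Model: a uniform prismatic bar under axial load, so sigma = P / A.
Convert to SI units:
  P = 157 kN = 157000 N
Substitute:
  sigma = 157000 / 0.0061
  sigma = 2.574 × 10⁷ Pa
Convert: sigma = 2.574 × 10⁷ Pa = 25.74 MPa
Final answer: sigma = 25.74 MPa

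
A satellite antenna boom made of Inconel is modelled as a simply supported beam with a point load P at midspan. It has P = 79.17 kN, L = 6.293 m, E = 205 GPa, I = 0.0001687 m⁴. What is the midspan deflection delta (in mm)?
Model: a simply supported beam with a point load P at midspan, so delta = (P·L^3) / (48·E·I).
Convert to SI units:
  P = 79.17 kN = 79170 N
  E = 205 GPa = 2.05 × 10¹¹ Pa
Substitute:
  delta = (79170 × 6.293^3) / (48 × (2.05 × 10¹¹) × 0.0001687)
  delta = 0.01189 m
Convert: delta = 0.01189 m = 11.89 mm
Final answer: delta = 11.89 mm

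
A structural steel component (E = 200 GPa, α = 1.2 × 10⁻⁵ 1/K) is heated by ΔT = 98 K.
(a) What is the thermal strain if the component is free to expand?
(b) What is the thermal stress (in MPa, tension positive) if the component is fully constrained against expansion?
(a) Free thermal strain ε_th = α·ΔT = (1.2 × 10⁻⁵) × 98 = 0.001176
(b) Fully constrained, the expansion is suppressed, so σ = -E·α·ΔT. Convert E = 200 GPa = 2 × 10¹¹ Pa.
  σ = -(2 × 10¹¹) × (1.2 × 10⁻⁵) × 98 = -2.352 × 10⁸ Pa = -235.2 MPa (compressive)
Final answer: (a) ε_th = 0.001176, (b) σ = -235.2 MPa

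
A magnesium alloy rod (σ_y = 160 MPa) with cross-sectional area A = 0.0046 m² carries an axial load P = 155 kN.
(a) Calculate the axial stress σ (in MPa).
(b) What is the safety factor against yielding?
(a) Axial stress σ = P/A. Convert P = 155 kN = 155000 N.
  σ = 155000 / 0.0046 = 3.37 × 10⁷ Pa = 33.7 MPa
(b) Safety factor SF = σ_y/σ = 160 / 33.7 = 4.748
Final answer: (a) σ = 33.7 MPa, (b) SF = 4.748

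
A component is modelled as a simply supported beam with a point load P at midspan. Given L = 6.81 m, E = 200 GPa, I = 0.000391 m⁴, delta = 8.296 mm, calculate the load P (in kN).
Model: a simply supported beam with a point load P at midspan, so delta = (P·L^3) / (48·E·I).
Solve for P: P = (48·delta·E·I) / L^3.
Convert to SI units:
  E = 200 GPa = 2 × 10¹¹ Pa
  delta = 8.296 mm = 0.008296 m
Substitute:
  P = (48 × 0.008296 × (2 × 10¹¹) × 0.000391) / 6.81^3
  P = 98600 N
Convert: P = 98600 N = 98.6 kN
Final answer: P = 98.6 kN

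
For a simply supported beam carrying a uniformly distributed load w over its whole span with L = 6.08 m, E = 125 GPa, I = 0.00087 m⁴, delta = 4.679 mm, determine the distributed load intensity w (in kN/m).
Model: a simply supported beam carrying a uniformly distributed load w over its whole span, so delta = (5·w·L^4) / (384·E·I).
Solve for w: w = (384·delta·E·I) / (5·L^4).
Convert to SI units:
  E = 125 GPa = 1.25 × 10¹¹ Pa
  delta = 4.679 mm = 0.004679 m
Substitute:
  w = (384 × 0.004679 × (1.25 × 10¹¹) × 0.00087) / (5 × 6.08^4)
  w = 28600 N/m
Convert: w = 28600 N/m = 28.6 kN/m
Final answer: w = 28.6 kN/m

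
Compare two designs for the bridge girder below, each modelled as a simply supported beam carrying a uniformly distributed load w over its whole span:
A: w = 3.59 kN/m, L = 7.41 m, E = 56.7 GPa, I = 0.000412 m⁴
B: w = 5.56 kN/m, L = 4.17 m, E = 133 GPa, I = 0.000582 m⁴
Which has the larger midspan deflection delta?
Model: a simply supported beam carrying a uniformly distributed load w over its whole span, so delta = (5·w·L^4) / (384·E·I) (SI units).
  A: delta = (5 × 3590 × 7.41^4) / (384 × (5.67 × 10¹⁰) × 0.000412) = 0.006033 m = 6.033 mm
  B: delta = (5 × 5560 × 4.17^4) / (384 × (1.33 × 10¹¹) × 0.000582) = 0.0002828 m = 0.2828 mm
6.033 mm > 0.2828 mm, so A is larger.
Final answer: A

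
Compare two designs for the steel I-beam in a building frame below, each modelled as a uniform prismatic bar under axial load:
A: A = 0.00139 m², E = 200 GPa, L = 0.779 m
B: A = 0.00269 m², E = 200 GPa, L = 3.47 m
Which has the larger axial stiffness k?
Model: a uniform prismatic bar under axial load, so k = (A·E) / L (SI units).
  A: k = (0.00139 × (2 × 10¹¹)) / 0.779 = 3.569 × 10⁸ N/m = 356.9 MN/m
  B: k = (0.00269 × (2 × 10¹¹)) / 3.47 = 1.55 × 10⁸ N/m = 155 MN/m
356.9 MN/m > 155 MN/m, so A is larger.
Final answer: A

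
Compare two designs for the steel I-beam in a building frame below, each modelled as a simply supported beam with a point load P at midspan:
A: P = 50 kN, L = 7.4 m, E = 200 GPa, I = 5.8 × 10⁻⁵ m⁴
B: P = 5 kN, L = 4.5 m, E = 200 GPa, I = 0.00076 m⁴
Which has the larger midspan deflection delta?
Model: a simply supported beam with a point load P at midspan, so delta = (P·L^3) / (48·E·I) (SI units).
  A: delta = (50000 × 7.4^3) / (48 × (2 × 10¹¹) × (5.8 × 10⁻⁵)) = 0.03639 m = 36.39 mm
  B: delta = (5000 × 4.5^3) / (48 × (2 × 10¹¹) × 0.00076) = 6.245 × 10⁻⁵ m = 0.06245 mm
36.39 mm > 0.06245 mm, so A is larger.
Final answer: A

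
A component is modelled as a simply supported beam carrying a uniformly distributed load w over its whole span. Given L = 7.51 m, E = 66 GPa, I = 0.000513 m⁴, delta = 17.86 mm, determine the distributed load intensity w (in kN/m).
Model: a simply supported beam carrying a uniformly distributed load w over its whole span, so delta = (5·w·L^4) / (384·E·I).
Solve for w: w = (384·delta·E·I) / (5·L^4).
Convert to SI units:
  E = 66 GPa = 6.6 × 10¹⁰ Pa
  delta = 17.86 mm = 0.01786 m
Substitute:
  w = (384 × 0.01786 × (6.6 × 10¹⁰) × 0.000513) / (5 × 7.51^4)
  w = 14600 N/m
Convert: w = 14600 N/m = 14.6 kN/m
Final answer: w = 14.6 kN/m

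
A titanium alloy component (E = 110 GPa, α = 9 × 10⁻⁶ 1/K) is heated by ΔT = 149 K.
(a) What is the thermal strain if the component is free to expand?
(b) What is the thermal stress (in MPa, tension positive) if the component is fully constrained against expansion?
(a) Free thermal strain ε_th = α·ΔT = (9 × 10⁻⁶) × 149 = 0.001341
(b) Fully constrained, the expansion is suppressed, so σ = -E·α·ΔT. Convert E = 110 GPa = 1.1 × 10¹¹ Pa.
  σ = -(1.1 × 10¹¹) × (9 × 10⁻⁶) × 149 = -1.475 × 10⁸ Pa = -147.5 MPa (compressive)
Final answer: (a) ε_th = 0.001341, (b) σ = -147.5 MPa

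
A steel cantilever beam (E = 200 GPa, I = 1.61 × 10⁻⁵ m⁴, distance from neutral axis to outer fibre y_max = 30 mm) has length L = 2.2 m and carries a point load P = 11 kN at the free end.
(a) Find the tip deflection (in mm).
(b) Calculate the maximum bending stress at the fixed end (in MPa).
(a) Tip deflection of a cantilever with an end point load: δ = P·L^3 / (3·E·I). Convert P = 11 kN = 11000 N, E = 200 GPa = 2 × 10¹¹ Pa.
  δ = (11000 × 2.2^3) / (3 × (2 × 10¹¹) × (1.61 × 10⁻⁵)) = 0.01213 m = 12.13 mm
(b) Maximum bending moment at the fixed end: M = P·L = 11000 × 2.2 = 24200 N·m. Convert y_max = 30 mm = 0.03 m.
  σ = M·y_max / I = (24200 × 0.03) / (1.61 × 10⁻⁵) = 4.509 × 10⁷ Pa = 45.09 MPa
Final answer: (a) δ = 12.13 mm, (b) σ = 45.09 MPa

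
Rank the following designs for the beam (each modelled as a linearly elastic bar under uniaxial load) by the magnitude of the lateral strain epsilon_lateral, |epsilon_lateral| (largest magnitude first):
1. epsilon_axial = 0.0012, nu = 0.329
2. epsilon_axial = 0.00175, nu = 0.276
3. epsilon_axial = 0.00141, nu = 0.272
Model: a linearly elastic bar under uniaxial load, so epsilon_lateral = -nu·epsilon_axial (SI units).
  Case 1: epsilon_lateral = -(0.329 × 0.0012) = -0.0003948
  Case 2: epsilon_lateral = -(0.276 × 0.00175) = -0.000483
  Case 3: epsilon_lateral = -(0.272 × 0.00141) = -0.0003835
Ordering by |epsilon_lateral|: 0.000483 (case 2) > 0.0003948 (case 1) > 0.0003835 (case 3)
Final answer: 2, 1, 3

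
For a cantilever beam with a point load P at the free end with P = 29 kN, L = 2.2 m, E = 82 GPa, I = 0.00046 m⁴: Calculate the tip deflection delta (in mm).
Model: a cantilever beam with a point load P at the free end, so delta = (P·L^3) / (3·E·I).
Convert to SI units:
  P = 29 kN = 29000 N
  E = 82 GPa = 8.2 × 10¹⁰ Pa
Substitute:
  delta = (29000 × 2.2^3) / (3 × (8.2 × 10¹⁰) × 0.00046)
  delta = 0.002729 m
Convert: delta = 0.002729 m = 2.729 mm
Final answer: delta = 2.729 mm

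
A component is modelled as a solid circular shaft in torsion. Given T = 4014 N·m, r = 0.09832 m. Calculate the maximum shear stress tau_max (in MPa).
Model: a solid circular shaft in torsion, so tau_max = (2·T) / (π·r^3).
Substitute:
  tau_max = (2 × 4014) / (π × 0.09832^3)
  tau_max = 2.689 × 10⁶ Pa
Convert: tau_max = 2.689 × 10⁶ Pa = 2.689 MPa
Final answer: tau_max = 2.689 MPa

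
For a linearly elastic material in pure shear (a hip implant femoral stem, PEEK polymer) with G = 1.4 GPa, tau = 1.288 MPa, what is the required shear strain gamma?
Model: a linearly elastic material in pure shear, so tau = G·gamma.
Solve for gamma: gamma = tau / G.
Convert to SI units:
  G = 1.4 GPa = 1.4 × 10⁹ Pa
  tau = 1.288 MPa = 1.288 × 10⁶ Pa
Substitute:
  gamma = (1.288 × 10⁶) / (1.4 × 10⁹)
  gamma = 0.00092
Final answer: gamma = 0.00092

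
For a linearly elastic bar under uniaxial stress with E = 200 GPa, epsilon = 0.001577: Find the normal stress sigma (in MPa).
Model: a linearly elastic bar under uniaxial stress, so sigma = E·epsilon.
Convert to SI units:
  E = 200 GPa = 2 × 10¹¹ Pa
Substitute:
  sigma = (2 × 10¹¹) × 0.001577
  sigma = 3.154 × 10⁸ Pa
Convert: sigma = 3.154 × 10⁸ Pa = 315.4 MPa
Final answer: sigma = 315.4 MPa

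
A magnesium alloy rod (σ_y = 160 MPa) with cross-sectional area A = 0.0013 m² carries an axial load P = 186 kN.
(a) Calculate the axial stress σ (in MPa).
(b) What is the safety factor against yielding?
(a) Axial stress σ = P/A. Convert P = 186 kN = 186000 N.
  σ = 186000 / 0.0013 = 1.431 × 10⁸ Pa = 143.1 MPa
(b) Safety factor SF = σ_y/σ = 160 / 143.1 = 1.118
Final answer: (a) σ = 143.1 MPa, (b) SF = 1.118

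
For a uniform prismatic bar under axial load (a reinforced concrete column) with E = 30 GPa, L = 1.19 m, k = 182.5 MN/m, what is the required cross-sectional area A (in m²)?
Model: a uniform prismatic bar under axial load, so k = (A·E) / L.
Solve for A: A = (k·L) / E.
Convert to SI units:
  E = 30 GPa = 3 × 10¹⁰ Pa
  k = 182.5 MN/m = 1.825 × 10⁸ N/m
Substitute:
  A = ((1.825 × 10⁸) × 1.19) / (3 × 10¹⁰)
  A = 0.007239 m²
Final answer: A = 0.007239 m²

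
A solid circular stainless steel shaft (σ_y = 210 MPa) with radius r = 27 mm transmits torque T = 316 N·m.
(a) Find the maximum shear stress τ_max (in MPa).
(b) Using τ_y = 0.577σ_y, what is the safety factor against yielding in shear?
(a) For a solid circular shaft, τ_max = T·r/J with J = π·r^4/2, i.e. τ_max = 2·T / (π·r^3). Convert r = 27 mm = 0.027 m.
  τ_max = (2 × 316) / (π × 0.027^3) = 1.022 × 10⁷ Pa = 10.22 MPa
(b) τ_y = 0.577 × 210 = 121.17 MPa
  SF = τ_y/τ_max = 121.17 / 10.22 = 11.86
Final answer: (a) τ_max = 10.22 MPa, (b) SF = 11.86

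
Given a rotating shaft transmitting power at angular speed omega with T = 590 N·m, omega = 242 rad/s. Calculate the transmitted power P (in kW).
Model: a rotating shaft transmitting power at angular speed omega, so P = T·omega.
Substitute:
  P = 590 × 242
  P = 142800 W
Convert: P = 142800 W = 142.8 kW
Final answer: P = 142.8 kW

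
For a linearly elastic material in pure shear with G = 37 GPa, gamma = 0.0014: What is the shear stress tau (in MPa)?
Model: a linearly elastic material in pure shear, so tau = G·gamma.
Convert to SI units:
  G = 37 GPa = 3.7 × 10¹⁰ Pa
Substitute:
  tau = (3.7 × 10¹⁰) × 0.0014
  tau = 5.18 × 10⁷ Pa
Convert: tau = 5.18 × 10⁷ Pa = 51.8 MPa
Final answer: tau = 51.8 MPa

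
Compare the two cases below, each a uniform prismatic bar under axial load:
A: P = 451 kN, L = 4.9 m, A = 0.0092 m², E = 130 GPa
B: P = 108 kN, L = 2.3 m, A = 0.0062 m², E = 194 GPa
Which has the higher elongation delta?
Model: a uniform prismatic bar under axial load, so delta = (P·L) / (A·E) (SI units).
  A: delta = (451000 × 4.9) / (0.0092 × (1.3 × 10¹¹)) = 0.001848 m = 1.848 mm
  B: delta = (108000 × 2.3) / (0.0062 × (1.94 × 10¹¹)) = 0.0002065 m = 0.2065 mm
1.848 mm > 0.2065 mm, so A is larger.
Final answer: A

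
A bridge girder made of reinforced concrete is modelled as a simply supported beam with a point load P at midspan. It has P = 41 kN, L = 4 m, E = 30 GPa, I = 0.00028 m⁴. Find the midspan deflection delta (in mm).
Model: a simply supported beam with a point load P at midspan, so delta = (P·L^3) / (48·E·I).
Convert to SI units:
  P = 41 kN = 41000 N
  E = 30 GPa = 3 × 10¹⁰ Pa
Substitute:
  delta = (41000 × 4^3) / (48 × (3 × 10¹⁰) × 0.00028)
  delta = 0.006508 m
Convert: delta = 0.006508 m = 6.508 mm
Final answer: delta = 6.508 mm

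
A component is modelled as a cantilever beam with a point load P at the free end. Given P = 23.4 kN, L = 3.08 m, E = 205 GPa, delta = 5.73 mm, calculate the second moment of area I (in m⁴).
Model: a cantilever beam with a point load P at the free end, so delta = (P·L^3) / (3·E·I).
Solve for I: I = (P·L^3) / (3·delta·E).
Convert to SI units:
  P = 23.4 kN = 23400 N
  E = 205 GPa = 2.05 × 10¹¹ Pa
  delta = 5.73 mm = 0.00573 m
Substitute:
  I = (23400 × 3.08^3) / (3 × 0.00573 × (2.05 × 10¹¹))
  I = 0.000194 m⁴
Final answer: I = 0.000194 m⁴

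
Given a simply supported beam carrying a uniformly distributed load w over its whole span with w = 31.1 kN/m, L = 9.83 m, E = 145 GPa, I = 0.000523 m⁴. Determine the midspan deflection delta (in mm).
Model: a simply supported beam carrying a uniformly distributed load w over its whole span, so delta = (5·w·L^4) / (384·E·I).
Convert to SI units:
  w = 31.1 kN/m = 31100 N/m
  E = 145 GPa = 1.45 × 10¹¹ Pa
Substitute:
  delta = (5 × 31100 × 9.83^4) / (384 × (1.45 × 10¹¹) × 0.000523)
  delta = 0.04986 m
Convert: delta = 0.04986 m = 49.86 mm
Final answer: delta = 49.86 mm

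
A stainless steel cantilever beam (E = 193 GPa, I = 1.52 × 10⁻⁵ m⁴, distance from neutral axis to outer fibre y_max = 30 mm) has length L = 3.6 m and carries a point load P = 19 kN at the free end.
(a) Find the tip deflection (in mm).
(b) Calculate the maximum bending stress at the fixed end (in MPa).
(a) Tip deflection of a cantilever with an end point load: δ = P·L^3 / (3·E·I). Convert P = 19 kN = 19000 N, E = 193 GPa = 1.93 × 10¹¹ Pa.
  δ = (19000 × 3.6^3) / (3 × (1.93 × 10¹¹) × (1.52 × 10⁻⁵)) = 0.1007 m = 100.7 mm
(b) Maximum bending moment at the fixed end: M = P·L = 19000 × 3.6 = 68400 N·m. Convert y_max = 30 mm = 0.03 m.
  σ = M·y_max / I = (68400 × 0.03) / (1.52 × 10⁻⁵) = 1.35 × 10⁸ Pa = 135 MPa
Final answer: (a) δ = 100.7 mm, (b) σ = 135 MPa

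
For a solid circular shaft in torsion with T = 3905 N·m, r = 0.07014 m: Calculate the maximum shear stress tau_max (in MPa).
Model: a solid circular shaft in torsion, so tau_max = (2·T) / (π·r^3).
Substitute:
  tau_max = (2 × 3905) / (π × 0.07014^3)
  tau_max = 7.205 × 10⁶ Pa
Convert: tau_max = 7.205 × 10⁶ Pa = 7.205 MPa
Final answer: tau_max = 7.205 MPa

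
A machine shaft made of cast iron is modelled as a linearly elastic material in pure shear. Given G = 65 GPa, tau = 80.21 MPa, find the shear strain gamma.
Model: a linearly elastic material in pure shear, so tau = G·gamma.
Solve for gamma: gamma = tau / G.
Convert to SI units:
  G = 65 GPa = 6.5 × 10¹⁰ Pa
  tau = 80.21 MPa = 8.021 × 10⁷ Pa
Substitute:
  gamma = (8.021 × 10⁷) / (6.5 × 10¹⁰)
  gamma = 0.001234
Final answer: gamma = 0.001234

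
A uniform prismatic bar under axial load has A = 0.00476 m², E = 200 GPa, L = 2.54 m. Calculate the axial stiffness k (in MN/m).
Model: a uniform prismatic bar under axial load, so k = (A·E) / L.
Convert to SI units:
  E = 200 GPa = 2 × 10¹¹ Pa
Substitute:
  k = (0.00476 × (2 × 10¹¹)) / 2.54
  k = 3.748 × 10⁸ N/m
Convert: k = 3.748 × 10⁸ N/m = 374.8 MN/m
Final answer: k = 374.8 MN/m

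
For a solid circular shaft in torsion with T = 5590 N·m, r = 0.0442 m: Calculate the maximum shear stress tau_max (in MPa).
Model: a solid circular shaft in torsion, so tau_max = (2·T) / (π·r^3).
Substitute:
  tau_max = (2 × 5590) / (π × 0.0442^3)
  tau_max = 4.121 × 10⁷ Pa
Convert: tau_max = 4.121 × 10⁷ Pa = 41.21 MPa
Final answer: tau_max = 41.21 MPa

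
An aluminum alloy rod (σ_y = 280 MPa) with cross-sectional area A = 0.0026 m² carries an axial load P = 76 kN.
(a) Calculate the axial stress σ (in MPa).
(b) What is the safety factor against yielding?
(a) Axial stress σ = P/A. Convert P = 76 kN = 76000 N.
  σ = 76000 / 0.0026 = 2.923 × 10⁷ Pa = 29.23 MPa
(b) Safety factor SF = σ_y/σ = 280 / 29.23 = 9.579
Final answer: (a) σ = 29.23 MPa, (b) SF = 9.579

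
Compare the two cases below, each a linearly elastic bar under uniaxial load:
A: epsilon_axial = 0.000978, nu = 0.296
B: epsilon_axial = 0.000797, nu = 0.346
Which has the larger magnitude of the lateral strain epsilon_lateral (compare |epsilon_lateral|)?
Model: a linearly elastic bar under uniaxial load, so epsilon_lateral = -nu·epsilon_axial (SI units).
  A: epsilon_lateral = -(0.296 × 0.000978) = -0.0002895
  B: epsilon_lateral = -(0.346 × 0.000797) = -0.0002758
|epsilon_lateral|: A = 0.0002895, B = 0.0002758, so A is larger in magnitude.
Final answer: A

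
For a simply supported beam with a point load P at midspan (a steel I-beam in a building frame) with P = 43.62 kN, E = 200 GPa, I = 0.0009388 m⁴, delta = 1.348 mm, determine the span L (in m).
Model: a simply supported beam with a point load P at midspan, so delta = (P·L^3) / (48·E·I).
Solve for L: L = ((48·delta·E·I) / P)^(1/3).
Convert to SI units:
  P = 43.62 kN = 43620 N
  E = 200 GPa = 2 × 10¹¹ Pa
  delta = 1.348 mm = 0.001348 m
Substitute:
  L = ((48 × 0.001348 × (2 × 10¹¹) × 0.0009388) / 43620)^(1/3)
  L = 6.531 m
Final answer: L = 6.531 m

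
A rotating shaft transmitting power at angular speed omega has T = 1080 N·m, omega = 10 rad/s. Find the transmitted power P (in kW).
Model: a rotating shaft transmitting power at angular speed omega, so P = T·omega.
Substitute:
  P = 1080 × 10
  P = 10800 W
Convert: P = 10800 W = 10.8 kW
Final answer: P = 10.8 kW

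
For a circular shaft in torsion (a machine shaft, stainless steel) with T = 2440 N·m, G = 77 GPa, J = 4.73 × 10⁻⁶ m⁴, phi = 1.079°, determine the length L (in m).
Model: a circular shaft in torsion, so phi = (T·L) / (G·J).
Solve for L: L = (phi·G·J) / T.
Convert to SI units:
  G = 77 GPa = 7.7 × 10¹⁰ Pa
  phi = 1.079° = 0.01883 rad
Substitute:
  L = (0.01883 × (7.7 × 10¹⁰) × (4.73 × 10⁻⁶)) / 2440
  L = 2.811 m
Final answer: L = 2.811 m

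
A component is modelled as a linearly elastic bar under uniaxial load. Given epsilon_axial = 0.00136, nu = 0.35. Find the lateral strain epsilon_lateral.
Model: a linearly elastic bar under uniaxial load, so epsilon_lateral = -nu·epsilon_axial.
Substitute:
  epsilon_lateral = -(0.35 × 0.00136)
  epsilon_lateral = -0.000476
Final answer: epsilon_lateral = -0.000476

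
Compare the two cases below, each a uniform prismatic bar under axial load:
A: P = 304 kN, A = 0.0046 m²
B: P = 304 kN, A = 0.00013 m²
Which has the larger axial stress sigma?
Model: a uniform prismatic bar under axial load, so sigma = P / A (SI units).
  A: sigma = 304000 / 0.0046 = 6.609 × 10⁷ Pa = 66.09 MPa
  B: sigma = 304000 / 0.00013 = 2.338 × 10⁹ Pa = 2338 MPa
2338 MPa > 66.09 MPa, so B is larger.
Final answer: B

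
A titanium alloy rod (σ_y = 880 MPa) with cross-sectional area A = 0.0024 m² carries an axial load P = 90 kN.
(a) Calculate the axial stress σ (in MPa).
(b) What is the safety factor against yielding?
(a) Axial stress σ = P/A. Convert P = 90 kN = 90000 N.
  σ = 90000 / 0.0024 = 3.75 × 10⁷ Pa = 37.5 MPa
(b) Safety factor SF = σ_y/σ = 880 / 37.5 = 23.47
Final answer: (a) σ = 37.5 MPa, (b) SF = 23.47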